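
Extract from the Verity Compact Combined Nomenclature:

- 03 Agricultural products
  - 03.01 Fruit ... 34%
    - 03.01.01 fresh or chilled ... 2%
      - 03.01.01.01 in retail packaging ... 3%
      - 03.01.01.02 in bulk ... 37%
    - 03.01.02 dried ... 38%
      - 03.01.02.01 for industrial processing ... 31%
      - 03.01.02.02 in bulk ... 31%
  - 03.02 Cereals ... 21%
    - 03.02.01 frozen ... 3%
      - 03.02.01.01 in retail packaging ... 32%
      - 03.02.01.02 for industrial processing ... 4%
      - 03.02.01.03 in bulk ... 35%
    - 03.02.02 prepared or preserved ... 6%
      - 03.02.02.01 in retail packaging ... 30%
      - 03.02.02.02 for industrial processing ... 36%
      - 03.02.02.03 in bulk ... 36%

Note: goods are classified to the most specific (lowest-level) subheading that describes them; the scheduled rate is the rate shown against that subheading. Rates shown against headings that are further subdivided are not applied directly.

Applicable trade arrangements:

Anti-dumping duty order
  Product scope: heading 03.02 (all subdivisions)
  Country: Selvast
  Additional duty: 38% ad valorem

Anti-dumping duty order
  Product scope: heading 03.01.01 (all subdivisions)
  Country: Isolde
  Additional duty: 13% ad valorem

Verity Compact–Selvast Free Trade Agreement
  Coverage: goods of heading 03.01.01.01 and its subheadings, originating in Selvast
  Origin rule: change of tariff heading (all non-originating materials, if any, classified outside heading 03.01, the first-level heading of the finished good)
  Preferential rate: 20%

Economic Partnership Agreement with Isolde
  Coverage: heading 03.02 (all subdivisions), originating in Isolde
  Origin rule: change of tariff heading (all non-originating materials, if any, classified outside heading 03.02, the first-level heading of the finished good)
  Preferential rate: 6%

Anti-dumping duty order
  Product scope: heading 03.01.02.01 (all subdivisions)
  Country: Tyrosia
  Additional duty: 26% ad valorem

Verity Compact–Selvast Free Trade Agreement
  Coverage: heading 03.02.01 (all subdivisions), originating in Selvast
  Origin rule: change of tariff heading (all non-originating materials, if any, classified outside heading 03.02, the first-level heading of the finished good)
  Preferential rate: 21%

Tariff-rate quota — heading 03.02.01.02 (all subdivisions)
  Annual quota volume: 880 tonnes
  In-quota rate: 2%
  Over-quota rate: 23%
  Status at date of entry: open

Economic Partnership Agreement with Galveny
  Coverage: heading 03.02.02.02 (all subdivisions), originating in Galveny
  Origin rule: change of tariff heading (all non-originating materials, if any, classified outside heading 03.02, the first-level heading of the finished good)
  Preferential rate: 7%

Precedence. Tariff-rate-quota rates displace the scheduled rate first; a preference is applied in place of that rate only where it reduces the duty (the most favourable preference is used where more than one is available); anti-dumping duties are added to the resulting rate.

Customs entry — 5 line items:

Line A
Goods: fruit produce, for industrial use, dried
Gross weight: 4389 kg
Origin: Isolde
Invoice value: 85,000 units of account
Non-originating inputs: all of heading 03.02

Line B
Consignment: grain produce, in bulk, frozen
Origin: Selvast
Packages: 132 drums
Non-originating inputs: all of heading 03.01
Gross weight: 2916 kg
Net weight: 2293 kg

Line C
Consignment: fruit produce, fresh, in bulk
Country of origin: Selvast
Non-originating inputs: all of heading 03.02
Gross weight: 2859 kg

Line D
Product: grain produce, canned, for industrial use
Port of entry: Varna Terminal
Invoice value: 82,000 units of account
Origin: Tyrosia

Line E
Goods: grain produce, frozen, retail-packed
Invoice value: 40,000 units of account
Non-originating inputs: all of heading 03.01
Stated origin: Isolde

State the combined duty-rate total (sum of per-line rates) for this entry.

169%

Line A: fruit → 03.01; dried → 03.01.02; for industrial use → 03.01.02.01. Scheduled 31%. Isolde agreement on 03.02: 03.01.02.01 not covered. → 31%.
Line B: grain → 03.02; frozen → 03.02.01; in bulk → 03.02.01.03. Scheduled 35%. Selvast agreement on 03.01.01.01: 03.02.01.03 not covered; Selvast agreement on 03.02.01: CTH met → 21% available; preferential 21%; anti-dumping (Selvast, 03.02): +38%; total 21% + 38% = 59%. → 59%.
Line C: fruit → 03.01; fresh → 03.01.01; in bulk → 03.01.01.02. Scheduled 37%. Selvast agreement on 03.01.01.01: 03.01.01.02 not covered; Selvast agreement on 03.02.01: 03.01.01.02 not covered. → 37%.
Line D: grain → 03.02; canned → 03.02.02; for industrial use → 03.02.02.02. Scheduled 36%. No special measure applies. → 36%.
Line E: grain → 03.02; frozen → 03.02.01; retail-packed → 03.02.01.01. Scheduled 32%. Isolde agreement on 03.02: CTH met → 6% available; preferential 6%. → 6%.
Sum: 31% + 59% + 37% + 36% + 6% = 169%.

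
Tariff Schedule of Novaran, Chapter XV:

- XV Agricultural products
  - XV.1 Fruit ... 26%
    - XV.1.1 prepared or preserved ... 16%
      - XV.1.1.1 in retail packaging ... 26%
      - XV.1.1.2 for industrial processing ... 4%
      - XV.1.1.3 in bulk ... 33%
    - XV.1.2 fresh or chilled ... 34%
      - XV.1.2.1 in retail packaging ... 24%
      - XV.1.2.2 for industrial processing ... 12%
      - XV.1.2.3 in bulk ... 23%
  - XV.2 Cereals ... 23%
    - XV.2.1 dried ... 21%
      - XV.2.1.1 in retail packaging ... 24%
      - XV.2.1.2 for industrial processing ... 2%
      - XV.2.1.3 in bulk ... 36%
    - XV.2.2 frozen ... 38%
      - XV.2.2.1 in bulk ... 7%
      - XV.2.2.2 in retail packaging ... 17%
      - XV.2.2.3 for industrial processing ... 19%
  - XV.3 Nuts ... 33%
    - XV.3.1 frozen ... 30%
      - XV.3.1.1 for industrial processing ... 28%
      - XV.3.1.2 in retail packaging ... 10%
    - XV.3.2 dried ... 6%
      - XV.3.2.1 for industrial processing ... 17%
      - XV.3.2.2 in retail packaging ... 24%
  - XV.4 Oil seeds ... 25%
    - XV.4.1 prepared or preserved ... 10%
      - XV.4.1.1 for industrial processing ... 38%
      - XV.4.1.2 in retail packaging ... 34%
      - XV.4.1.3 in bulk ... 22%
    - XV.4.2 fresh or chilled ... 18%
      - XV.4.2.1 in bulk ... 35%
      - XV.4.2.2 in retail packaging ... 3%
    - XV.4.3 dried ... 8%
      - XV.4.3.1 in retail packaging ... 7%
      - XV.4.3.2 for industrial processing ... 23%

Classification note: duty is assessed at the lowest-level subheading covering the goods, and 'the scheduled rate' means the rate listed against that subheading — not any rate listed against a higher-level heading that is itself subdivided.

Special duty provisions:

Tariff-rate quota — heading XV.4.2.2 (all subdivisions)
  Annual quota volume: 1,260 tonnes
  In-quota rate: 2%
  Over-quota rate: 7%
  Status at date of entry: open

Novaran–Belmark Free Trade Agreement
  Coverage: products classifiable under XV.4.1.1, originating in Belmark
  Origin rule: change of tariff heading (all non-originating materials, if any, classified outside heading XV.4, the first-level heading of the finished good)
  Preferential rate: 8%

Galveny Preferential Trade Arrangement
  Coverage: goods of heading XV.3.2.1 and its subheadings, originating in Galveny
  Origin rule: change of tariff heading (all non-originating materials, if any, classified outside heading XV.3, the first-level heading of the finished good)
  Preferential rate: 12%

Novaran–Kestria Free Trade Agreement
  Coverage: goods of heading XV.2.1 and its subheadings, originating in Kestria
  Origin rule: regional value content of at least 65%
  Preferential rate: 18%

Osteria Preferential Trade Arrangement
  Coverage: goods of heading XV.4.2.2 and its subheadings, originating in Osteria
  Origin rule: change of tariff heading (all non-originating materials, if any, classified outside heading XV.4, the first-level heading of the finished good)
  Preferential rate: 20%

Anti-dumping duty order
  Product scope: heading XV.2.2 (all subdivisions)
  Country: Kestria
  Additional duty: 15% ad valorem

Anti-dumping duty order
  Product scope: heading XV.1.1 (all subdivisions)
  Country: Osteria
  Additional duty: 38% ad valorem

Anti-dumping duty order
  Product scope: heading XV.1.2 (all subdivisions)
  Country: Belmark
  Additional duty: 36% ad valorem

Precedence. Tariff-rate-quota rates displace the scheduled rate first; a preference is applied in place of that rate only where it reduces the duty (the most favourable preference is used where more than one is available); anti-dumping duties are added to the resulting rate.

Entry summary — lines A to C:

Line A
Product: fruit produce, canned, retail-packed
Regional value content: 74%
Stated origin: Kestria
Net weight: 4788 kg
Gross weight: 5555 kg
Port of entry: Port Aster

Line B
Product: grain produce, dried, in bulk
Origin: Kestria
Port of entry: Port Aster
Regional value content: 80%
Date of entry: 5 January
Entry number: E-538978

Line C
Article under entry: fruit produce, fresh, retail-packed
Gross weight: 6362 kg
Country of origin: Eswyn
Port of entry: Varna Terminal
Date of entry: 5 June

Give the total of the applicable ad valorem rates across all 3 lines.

68%

Line A: fruit → XV.1; canned → XV.1.1; retail-packed → XV.1.1.1. Scheduled 26%. Kestria agreement on XV.2.1: XV.1.1.1 not covered. → 26%.
Line B: grain → XV.2; dried → XV.2.1; in bulk → XV.2.1.3. Scheduled 36%. Kestria agreement on XV.2.1: RVC ≥ 65% → 18% available; preferential 18%. → 18%.
Line C: fruit → XV.1; fresh → XV.1.2; retail-packed → XV.1.2.1. Scheduled 24%. No special measure applies. → 24%.
Sum: 26% + 18% + 24% = 68%.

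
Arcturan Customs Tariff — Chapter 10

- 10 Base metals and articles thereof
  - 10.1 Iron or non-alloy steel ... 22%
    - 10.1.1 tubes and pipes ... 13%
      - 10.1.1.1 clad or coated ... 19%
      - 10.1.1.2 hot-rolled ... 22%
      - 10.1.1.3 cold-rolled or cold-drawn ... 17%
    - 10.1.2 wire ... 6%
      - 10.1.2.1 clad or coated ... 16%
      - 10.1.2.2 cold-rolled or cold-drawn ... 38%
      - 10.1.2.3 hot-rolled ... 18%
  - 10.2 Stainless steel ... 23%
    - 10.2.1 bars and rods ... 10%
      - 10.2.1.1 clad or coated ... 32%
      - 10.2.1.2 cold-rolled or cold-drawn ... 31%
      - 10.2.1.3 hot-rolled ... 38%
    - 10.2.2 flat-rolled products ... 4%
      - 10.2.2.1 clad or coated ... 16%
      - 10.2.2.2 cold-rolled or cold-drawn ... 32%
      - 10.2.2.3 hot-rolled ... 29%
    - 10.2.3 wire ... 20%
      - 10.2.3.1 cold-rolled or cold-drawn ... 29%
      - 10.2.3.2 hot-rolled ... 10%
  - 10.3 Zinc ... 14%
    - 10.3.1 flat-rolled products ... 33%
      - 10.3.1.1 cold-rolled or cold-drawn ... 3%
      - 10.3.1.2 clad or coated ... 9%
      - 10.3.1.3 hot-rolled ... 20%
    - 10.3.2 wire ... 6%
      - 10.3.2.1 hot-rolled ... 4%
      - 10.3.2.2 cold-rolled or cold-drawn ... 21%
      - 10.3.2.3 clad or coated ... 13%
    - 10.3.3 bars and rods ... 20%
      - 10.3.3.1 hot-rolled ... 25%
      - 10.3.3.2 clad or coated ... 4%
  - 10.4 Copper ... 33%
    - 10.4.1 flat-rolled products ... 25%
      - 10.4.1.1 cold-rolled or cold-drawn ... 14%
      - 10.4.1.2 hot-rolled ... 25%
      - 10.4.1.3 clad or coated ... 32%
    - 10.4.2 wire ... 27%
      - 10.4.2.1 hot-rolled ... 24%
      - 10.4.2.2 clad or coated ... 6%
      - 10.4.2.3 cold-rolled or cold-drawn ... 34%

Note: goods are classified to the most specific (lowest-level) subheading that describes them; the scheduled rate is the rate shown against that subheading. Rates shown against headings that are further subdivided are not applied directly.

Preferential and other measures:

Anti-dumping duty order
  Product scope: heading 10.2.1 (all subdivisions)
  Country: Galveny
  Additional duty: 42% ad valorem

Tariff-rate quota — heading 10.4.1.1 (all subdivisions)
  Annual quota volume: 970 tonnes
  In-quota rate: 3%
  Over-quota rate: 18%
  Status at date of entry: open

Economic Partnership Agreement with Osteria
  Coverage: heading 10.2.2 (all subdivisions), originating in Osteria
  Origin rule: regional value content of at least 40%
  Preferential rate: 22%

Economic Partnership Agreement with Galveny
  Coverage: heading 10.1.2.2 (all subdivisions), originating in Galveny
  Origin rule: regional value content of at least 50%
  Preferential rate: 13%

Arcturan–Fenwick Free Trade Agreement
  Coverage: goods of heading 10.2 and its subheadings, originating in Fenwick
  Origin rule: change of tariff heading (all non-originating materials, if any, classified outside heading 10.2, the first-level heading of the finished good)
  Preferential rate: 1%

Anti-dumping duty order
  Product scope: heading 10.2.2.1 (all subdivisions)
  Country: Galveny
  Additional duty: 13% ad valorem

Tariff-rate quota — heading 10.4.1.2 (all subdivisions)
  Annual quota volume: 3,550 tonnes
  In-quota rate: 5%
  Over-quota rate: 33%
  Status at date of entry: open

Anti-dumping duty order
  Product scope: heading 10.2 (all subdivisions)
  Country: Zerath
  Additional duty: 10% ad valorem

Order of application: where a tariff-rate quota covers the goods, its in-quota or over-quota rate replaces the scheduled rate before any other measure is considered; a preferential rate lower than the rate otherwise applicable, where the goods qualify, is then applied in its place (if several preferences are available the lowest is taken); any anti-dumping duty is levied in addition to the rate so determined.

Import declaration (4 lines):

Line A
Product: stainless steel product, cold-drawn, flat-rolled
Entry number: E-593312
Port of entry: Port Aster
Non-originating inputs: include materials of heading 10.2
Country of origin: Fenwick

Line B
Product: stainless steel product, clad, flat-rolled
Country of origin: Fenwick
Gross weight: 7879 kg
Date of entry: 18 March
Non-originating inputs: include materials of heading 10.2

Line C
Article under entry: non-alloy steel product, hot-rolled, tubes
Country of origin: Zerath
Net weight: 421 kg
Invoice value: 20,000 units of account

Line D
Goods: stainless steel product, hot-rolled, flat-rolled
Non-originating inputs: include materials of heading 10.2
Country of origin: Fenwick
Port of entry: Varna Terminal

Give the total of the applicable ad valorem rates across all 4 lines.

Line A: stainless steel → 10.2; flat-rolled → 10.2.2; cold-drawn → 10.2.2.2. Scheduled 32%. Fenwick agreement on 10.2: CTH not met. → 32%.
Line B: stainless steel → 10.2; flat-rolled → 10.2.2; clad → 10.2.2.1. Scheduled 16%. Fenwick agreement on 10.2: CTH not met. → 16%.
Line C: non-alloy steel → 10.1; tubes → 10.1.1; hot-rolled → 10.1.1.2. Scheduled 22%. No special measure applies. → 22%.
Line D: stainless steel → 10.2; flat-rolled → 10.2.2; hot-rolled → 10.2.2.3. Scheduled 29%. Fenwick agreement on 10.2: CTH not met. → 29%.
Sum: 32% + 16% + 22% + 29% = 99%.

99%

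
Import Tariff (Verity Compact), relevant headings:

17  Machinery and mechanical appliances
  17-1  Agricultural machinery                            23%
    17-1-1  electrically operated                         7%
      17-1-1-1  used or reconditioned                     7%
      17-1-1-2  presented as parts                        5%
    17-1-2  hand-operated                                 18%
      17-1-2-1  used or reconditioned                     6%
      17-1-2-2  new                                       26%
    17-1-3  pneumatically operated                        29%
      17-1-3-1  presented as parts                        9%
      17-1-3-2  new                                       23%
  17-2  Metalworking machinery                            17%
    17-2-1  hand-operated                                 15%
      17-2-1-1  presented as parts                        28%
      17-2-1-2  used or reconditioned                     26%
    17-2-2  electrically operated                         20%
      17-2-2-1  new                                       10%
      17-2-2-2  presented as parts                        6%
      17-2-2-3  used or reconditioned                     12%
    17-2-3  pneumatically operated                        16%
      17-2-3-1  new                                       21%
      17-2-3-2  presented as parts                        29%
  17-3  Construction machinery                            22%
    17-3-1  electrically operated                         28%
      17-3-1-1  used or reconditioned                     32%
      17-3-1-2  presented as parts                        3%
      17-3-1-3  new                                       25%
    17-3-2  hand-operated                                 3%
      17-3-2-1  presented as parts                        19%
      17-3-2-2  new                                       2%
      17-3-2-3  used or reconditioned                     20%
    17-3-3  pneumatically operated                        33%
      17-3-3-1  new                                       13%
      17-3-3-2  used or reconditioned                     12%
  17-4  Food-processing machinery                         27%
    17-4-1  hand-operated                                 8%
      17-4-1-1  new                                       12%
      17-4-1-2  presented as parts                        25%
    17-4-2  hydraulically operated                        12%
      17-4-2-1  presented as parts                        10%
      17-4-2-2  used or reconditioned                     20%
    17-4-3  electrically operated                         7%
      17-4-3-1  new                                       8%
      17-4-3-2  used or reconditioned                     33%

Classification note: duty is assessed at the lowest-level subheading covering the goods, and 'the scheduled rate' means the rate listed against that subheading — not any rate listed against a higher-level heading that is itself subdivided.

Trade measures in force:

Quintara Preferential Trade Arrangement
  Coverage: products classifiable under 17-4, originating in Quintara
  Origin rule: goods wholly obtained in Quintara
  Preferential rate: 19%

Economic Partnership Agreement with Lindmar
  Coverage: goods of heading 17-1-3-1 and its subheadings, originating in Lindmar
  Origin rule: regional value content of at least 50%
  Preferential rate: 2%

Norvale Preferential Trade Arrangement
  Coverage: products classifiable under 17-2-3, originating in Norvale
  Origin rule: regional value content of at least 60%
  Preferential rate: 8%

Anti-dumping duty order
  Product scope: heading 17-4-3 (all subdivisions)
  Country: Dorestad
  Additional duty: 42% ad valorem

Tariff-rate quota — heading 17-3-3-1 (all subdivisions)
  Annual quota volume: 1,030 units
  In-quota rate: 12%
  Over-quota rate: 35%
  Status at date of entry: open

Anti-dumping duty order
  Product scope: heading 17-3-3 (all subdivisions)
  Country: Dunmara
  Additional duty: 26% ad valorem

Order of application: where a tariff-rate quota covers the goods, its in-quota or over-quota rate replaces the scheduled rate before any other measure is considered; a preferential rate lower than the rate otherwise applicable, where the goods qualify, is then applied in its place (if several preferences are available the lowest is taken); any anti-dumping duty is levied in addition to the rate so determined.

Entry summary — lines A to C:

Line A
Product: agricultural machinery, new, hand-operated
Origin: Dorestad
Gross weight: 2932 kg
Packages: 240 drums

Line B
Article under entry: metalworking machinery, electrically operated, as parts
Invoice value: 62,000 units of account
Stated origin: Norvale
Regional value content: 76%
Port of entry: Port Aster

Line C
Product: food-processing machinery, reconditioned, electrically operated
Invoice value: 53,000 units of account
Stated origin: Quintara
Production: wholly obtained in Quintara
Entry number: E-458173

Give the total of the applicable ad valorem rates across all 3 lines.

Line A: agricultural → 17-1; hand-operated → 17-1-2; new → 17-1-2-2. Scheduled 26%. No special measure applies. → 26%.
Line B: metalworking → 17-2; electrically operated → 17-2-2; as parts → 17-2-2-2. Scheduled 6%. Norvale agreement on 17-2-3: 17-2-2-2 not covered. → 6%.
Line C: food-processing → 17-4; electrically operated → 17-4-3; reconditioned → 17-4-3-2. Scheduled 33%. Quintara agreement on 17-4: wholly obtained → 19% available; preferential 19%. → 19%.
Sum: 26% + 6% + 19% = 51%.

51%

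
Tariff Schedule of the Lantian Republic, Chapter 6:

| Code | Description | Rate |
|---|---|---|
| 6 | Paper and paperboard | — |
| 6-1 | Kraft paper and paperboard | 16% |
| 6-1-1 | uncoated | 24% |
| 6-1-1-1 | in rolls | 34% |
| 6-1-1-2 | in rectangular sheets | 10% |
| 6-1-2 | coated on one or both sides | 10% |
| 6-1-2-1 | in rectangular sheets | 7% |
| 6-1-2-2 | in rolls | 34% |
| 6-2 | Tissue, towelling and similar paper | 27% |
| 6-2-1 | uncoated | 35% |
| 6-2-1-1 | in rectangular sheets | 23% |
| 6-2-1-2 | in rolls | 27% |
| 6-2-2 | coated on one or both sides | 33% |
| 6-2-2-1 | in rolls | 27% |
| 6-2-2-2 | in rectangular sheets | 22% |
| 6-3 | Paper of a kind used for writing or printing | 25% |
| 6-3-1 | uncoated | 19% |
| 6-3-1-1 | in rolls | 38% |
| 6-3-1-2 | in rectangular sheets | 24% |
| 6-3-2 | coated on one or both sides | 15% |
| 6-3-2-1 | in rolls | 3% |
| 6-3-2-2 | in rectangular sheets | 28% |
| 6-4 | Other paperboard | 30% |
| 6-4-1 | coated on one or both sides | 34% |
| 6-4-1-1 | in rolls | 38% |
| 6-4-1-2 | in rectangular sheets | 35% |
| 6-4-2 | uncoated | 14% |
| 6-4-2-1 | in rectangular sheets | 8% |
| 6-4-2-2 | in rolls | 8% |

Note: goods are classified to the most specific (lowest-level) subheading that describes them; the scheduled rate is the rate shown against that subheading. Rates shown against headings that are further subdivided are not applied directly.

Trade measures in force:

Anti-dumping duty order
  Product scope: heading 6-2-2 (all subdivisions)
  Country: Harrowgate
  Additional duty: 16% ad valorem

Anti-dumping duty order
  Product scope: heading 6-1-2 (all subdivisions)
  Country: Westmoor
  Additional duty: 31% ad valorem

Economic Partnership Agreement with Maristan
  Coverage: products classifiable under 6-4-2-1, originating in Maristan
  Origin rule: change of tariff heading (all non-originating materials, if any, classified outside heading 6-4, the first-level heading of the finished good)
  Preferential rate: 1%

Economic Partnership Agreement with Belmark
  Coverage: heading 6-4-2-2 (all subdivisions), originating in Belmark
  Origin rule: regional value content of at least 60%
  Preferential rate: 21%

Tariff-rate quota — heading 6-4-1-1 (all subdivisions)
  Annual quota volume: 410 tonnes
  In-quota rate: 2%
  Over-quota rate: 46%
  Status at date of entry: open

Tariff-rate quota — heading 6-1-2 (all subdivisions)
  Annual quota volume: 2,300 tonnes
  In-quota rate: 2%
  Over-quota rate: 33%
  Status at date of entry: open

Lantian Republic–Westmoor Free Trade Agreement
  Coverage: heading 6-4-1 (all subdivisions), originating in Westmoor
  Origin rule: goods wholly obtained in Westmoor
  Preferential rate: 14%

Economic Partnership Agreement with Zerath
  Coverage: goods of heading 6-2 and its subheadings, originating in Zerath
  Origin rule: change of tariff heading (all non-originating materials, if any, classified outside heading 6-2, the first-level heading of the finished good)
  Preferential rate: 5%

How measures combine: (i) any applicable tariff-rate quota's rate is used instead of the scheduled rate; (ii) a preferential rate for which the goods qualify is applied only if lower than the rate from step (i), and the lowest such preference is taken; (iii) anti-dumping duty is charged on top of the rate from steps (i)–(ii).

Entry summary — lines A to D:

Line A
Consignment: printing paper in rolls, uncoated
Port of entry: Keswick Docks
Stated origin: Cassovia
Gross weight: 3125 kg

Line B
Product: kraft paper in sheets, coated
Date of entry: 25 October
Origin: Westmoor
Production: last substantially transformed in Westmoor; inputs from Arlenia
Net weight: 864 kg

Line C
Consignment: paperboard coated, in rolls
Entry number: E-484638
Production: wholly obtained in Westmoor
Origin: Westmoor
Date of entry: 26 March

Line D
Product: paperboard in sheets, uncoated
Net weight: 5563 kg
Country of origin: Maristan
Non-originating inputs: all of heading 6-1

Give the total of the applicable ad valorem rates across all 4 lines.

Line A: printing paper → 6-3; uncoated → 6-3-1; in rolls → 6-3-1-1. Scheduled 38%. No special measure applies. → 38%.
Line B: kraft paper → 6-1; coated → 6-1-2; in sheets → 6-1-2-1. Scheduled 7%. quota on 6-1-2 open → in-quota 2%; Westmoor agreement on 6-4-1: 6-1-2-1 not covered; anti-dumping (Westmoor, 6-1-2): +31%; total 2% + 31% = 33%. → 33%.
Line C: paperboard → 6-4; coated → 6-4-1; in rolls → 6-4-1-1. Scheduled 38%. quota on 6-4-1-1 open → in-quota 2%; Westmoor agreement on 6-4-1: wholly obtained → 14% available; preference 14% not lower than 2% → no reduction. → 2%.
Line D: paperboard → 6-4; uncoated → 6-4-2; in sheets → 6-4-2-1. Scheduled 8%. Maristan agreement on 6-4-2-1: CTH met → 1% available; preferential 1%. → 1%.
Sum: 38% + 33% + 2% + 1% = 74%.

74%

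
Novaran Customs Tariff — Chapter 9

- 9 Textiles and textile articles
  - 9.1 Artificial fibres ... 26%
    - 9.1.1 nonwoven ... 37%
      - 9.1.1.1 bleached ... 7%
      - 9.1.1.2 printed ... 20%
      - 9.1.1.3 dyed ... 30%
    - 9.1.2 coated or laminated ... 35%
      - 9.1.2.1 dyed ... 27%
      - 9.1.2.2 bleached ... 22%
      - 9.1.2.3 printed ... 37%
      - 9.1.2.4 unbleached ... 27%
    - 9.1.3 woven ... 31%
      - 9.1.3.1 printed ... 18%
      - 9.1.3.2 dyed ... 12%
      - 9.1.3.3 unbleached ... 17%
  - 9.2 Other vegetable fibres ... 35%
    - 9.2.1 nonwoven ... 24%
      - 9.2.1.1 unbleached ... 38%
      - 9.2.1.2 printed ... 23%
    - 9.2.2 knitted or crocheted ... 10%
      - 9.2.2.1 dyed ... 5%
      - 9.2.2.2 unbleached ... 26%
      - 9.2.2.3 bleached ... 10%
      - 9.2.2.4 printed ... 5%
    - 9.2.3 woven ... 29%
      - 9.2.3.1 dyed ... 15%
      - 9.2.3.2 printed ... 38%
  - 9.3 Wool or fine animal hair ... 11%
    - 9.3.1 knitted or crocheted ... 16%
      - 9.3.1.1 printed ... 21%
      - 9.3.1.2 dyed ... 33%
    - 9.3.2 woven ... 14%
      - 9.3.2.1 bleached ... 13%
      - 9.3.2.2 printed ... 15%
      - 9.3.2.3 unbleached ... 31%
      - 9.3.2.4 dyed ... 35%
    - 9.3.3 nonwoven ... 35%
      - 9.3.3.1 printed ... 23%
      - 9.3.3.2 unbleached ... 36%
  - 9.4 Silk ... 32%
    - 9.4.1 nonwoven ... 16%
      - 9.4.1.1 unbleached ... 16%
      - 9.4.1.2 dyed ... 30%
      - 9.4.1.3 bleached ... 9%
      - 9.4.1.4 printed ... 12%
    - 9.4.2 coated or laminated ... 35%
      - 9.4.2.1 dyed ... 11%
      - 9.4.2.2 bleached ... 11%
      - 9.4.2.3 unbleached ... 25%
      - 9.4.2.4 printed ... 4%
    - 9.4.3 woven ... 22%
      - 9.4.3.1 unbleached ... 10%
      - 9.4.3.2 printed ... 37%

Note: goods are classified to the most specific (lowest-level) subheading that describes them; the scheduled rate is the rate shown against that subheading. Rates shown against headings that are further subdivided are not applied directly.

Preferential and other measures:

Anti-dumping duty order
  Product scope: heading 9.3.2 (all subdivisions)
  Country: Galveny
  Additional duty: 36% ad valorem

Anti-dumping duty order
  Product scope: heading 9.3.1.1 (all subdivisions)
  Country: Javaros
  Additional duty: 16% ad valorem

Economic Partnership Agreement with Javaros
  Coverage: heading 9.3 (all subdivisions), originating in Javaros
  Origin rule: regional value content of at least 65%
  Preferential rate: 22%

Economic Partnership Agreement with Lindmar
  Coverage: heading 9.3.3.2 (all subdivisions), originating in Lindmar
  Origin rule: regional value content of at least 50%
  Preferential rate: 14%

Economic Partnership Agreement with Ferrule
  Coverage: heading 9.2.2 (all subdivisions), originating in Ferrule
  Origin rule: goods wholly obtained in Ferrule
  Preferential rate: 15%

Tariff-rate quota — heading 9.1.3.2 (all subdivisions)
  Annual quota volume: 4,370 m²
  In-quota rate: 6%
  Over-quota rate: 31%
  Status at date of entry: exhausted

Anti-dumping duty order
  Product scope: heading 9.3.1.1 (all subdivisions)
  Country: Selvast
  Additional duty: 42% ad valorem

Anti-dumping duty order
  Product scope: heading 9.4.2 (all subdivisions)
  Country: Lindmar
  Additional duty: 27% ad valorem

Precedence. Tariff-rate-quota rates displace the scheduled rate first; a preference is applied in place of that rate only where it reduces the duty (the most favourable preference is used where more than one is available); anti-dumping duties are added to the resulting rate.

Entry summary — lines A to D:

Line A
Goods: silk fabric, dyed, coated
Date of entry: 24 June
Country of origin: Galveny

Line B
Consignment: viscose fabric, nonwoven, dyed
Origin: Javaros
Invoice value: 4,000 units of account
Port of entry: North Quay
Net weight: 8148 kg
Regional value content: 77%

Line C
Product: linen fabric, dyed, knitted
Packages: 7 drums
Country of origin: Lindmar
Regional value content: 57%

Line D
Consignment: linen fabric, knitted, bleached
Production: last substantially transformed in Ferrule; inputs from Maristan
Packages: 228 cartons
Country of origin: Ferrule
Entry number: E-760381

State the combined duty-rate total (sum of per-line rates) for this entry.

Line A: silk → 9.4; coated → 9.4.2; dyed → 9.4.2.1. Scheduled 11%. No special measure applies. → 11%.
Line B: viscose → 9.1; nonwoven → 9.1.1; dyed → 9.1.1.3. Scheduled 30%. Javaros agreement on 9.3: 9.1.1.3 not covered. → 30%.
Line C: linen → 9.2; knitted → 9.2.2; dyed → 9.2.2.1. Scheduled 5%. Lindmar agreement on 9.3.3.2: 9.2.2.1 not covered. → 5%.
Line D: linen → 9.2; knitted → 9.2.2; bleached → 9.2.2.3. Scheduled 10%. Ferrule agreement on 9.2.2: not wholly obtained. → 10%.
Sum: 11% + 30% + 5% + 10% = 56%.

56%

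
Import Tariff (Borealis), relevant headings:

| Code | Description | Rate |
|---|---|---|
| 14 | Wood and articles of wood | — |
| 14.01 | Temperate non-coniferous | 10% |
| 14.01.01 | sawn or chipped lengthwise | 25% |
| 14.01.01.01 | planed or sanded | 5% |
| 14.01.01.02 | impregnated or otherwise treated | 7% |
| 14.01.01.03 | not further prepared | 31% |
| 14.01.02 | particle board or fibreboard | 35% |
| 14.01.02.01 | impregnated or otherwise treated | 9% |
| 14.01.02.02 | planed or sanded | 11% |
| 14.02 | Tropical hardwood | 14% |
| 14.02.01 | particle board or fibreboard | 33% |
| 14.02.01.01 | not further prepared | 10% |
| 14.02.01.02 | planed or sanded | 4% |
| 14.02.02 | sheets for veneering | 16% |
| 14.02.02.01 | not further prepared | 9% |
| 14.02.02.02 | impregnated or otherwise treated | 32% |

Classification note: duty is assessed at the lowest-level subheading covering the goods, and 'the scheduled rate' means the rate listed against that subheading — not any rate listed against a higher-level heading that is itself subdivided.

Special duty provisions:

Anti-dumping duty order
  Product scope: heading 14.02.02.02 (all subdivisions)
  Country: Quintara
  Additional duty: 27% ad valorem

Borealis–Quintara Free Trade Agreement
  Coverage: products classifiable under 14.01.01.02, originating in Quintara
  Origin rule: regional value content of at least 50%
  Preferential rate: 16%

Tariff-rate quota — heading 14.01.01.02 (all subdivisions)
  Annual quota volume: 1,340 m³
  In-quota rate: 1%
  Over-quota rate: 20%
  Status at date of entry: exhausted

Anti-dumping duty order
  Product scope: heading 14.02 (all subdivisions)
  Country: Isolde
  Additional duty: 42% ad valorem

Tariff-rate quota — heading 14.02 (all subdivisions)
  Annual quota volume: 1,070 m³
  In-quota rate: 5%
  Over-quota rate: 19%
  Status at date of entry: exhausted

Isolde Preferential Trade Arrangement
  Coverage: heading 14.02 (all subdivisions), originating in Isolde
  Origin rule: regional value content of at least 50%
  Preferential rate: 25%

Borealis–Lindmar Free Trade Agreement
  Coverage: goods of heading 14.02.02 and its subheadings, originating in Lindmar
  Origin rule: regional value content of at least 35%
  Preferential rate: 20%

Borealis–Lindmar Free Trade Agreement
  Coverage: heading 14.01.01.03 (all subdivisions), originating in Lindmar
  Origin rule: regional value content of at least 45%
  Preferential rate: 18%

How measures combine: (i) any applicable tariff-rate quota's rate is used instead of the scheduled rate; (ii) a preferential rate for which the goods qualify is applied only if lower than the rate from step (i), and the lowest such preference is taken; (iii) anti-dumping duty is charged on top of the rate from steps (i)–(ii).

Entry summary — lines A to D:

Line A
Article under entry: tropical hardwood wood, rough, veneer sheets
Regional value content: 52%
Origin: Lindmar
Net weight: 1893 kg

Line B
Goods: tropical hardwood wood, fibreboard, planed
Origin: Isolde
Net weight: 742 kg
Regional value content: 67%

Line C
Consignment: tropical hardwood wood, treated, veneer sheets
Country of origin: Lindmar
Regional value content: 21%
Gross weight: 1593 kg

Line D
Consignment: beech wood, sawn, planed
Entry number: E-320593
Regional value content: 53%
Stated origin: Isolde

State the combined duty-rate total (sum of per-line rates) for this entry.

Line A: tropical hardwood → 14.02; veneer sheets → 14.02.02; rough → 14.02.02.01. Scheduled 9%. quota on 14.02 exhausted → over-quota 19%; Lindmar agreement on 14.02.02: RVC ≥ 35% → 20% available; Lindmar agreement on 14.01.01.03: 14.02.02.01 not covered; preference 20% not lower than 19% → no reduction. → 19%.
Line B: tropical hardwood → 14.02; fibreboard → 14.02.01; planed → 14.02.01.02. Scheduled 4%. quota on 14.02 exhausted → over-quota 19%; Isolde agreement on 14.02: RVC ≥ 50% → 25% available; preference 25% not lower than 19% → no reduction; anti-dumping (Isolde, 14.02): +42%; total 19% + 42% = 61%. → 61%.
Line C: tropical hardwood → 14.02; veneer sheets → 14.02.02; treated → 14.02.02.02. Scheduled 32%. quota on 14.02 exhausted → over-quota 19%; Lindmar agreement on 14.02.02: RVC < 35%; Lindmar agreement on 14.01.01.03: 14.02.02.02 not covered. → 19%.
Line D: beech → 14.01; sawn → 14.01.01; planed → 14.01.01.01. Scheduled 5%. Isolde agreement on 14.02: 14.01.01.01 not covered. → 5%.
Sum: 19% + 61% + 19% + 5% = 104%.

104%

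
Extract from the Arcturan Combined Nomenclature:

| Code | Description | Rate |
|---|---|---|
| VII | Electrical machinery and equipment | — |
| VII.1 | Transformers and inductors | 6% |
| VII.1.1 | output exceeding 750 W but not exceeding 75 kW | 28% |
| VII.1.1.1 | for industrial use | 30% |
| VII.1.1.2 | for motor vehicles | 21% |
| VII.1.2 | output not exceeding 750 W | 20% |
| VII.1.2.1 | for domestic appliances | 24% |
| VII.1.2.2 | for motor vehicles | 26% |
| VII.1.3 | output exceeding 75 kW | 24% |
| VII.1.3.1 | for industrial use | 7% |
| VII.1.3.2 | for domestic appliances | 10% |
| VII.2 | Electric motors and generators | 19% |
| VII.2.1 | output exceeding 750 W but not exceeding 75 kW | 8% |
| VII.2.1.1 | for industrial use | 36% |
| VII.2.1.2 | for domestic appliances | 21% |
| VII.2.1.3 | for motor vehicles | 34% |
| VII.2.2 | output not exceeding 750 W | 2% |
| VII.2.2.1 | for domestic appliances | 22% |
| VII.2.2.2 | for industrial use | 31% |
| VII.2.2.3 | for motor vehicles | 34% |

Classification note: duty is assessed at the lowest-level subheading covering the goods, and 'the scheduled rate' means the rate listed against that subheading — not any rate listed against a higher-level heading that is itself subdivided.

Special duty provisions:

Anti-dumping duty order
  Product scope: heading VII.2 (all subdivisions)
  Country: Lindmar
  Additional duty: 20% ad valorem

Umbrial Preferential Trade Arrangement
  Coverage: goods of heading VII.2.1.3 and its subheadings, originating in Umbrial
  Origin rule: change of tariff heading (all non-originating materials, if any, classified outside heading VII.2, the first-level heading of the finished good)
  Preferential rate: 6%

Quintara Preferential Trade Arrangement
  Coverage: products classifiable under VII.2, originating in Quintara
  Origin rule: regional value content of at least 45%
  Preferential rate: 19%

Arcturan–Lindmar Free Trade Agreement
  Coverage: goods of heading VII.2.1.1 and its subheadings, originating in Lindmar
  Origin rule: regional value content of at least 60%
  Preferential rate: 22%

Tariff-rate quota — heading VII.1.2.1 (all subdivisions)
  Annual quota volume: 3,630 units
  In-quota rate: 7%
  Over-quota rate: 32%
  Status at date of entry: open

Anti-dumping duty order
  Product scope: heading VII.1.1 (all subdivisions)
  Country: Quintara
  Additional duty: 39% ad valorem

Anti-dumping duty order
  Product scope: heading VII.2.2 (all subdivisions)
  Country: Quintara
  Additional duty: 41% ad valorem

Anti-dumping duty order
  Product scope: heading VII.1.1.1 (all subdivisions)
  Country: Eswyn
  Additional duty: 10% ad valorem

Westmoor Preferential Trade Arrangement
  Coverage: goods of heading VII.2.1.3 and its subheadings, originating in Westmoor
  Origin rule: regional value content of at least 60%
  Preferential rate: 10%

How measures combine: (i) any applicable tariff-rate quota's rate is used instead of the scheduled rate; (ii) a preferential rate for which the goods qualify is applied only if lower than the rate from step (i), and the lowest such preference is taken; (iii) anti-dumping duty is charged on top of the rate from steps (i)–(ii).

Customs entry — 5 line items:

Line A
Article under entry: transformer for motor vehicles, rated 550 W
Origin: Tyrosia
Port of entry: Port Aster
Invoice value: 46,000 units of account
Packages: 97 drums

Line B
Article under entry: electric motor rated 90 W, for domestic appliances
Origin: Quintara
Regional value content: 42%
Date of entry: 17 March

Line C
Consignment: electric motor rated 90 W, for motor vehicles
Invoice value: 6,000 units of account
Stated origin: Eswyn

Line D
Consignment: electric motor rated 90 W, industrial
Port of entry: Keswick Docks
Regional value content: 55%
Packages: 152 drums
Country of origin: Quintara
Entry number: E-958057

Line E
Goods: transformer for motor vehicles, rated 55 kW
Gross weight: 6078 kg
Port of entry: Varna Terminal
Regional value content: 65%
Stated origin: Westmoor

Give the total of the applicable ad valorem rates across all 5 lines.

Line A: transformer → VII.1; rated 550 W → VII.1.2; for motor vehicles → VII.1.2.2. Scheduled 26%. No special measure applies. → 26%.
Line B: electric motor → VII.2; rated 90 W → VII.2.2; for domestic appliances → VII.2.2.1. Scheduled 22%. Quintara agreement on VII.2: RVC < 45%; anti-dumping (Quintara, VII.2.2): +41%; total 22% + 41% = 63%. → 63%.
Line C: electric motor → VII.2; rated 90 W → VII.2.2; for motor vehicles → VII.2.2.3. Scheduled 34%. No special measure applies. → 34%.
Line D: electric motor → VII.2; rated 90 W → VII.2.2; industrial → VII.2.2.2. Scheduled 31%. Quintara agreement on VII.2: RVC ≥ 45% → 19% available; preferential 19%; anti-dumping (Quintara, VII.2.2): +41%; total 19% + 41% = 60%. → 60%.
Line E: transformer → VII.1; rated 55 kW → VII.1.1; for motor vehicles → VII.1.1.2. Scheduled 21%. Westmoor agreement on VII.2.1.3: VII.1.1.2 not covered. → 21%.
Sum: 26% + 63% + 34% + 60% + 21% = 204%.

204%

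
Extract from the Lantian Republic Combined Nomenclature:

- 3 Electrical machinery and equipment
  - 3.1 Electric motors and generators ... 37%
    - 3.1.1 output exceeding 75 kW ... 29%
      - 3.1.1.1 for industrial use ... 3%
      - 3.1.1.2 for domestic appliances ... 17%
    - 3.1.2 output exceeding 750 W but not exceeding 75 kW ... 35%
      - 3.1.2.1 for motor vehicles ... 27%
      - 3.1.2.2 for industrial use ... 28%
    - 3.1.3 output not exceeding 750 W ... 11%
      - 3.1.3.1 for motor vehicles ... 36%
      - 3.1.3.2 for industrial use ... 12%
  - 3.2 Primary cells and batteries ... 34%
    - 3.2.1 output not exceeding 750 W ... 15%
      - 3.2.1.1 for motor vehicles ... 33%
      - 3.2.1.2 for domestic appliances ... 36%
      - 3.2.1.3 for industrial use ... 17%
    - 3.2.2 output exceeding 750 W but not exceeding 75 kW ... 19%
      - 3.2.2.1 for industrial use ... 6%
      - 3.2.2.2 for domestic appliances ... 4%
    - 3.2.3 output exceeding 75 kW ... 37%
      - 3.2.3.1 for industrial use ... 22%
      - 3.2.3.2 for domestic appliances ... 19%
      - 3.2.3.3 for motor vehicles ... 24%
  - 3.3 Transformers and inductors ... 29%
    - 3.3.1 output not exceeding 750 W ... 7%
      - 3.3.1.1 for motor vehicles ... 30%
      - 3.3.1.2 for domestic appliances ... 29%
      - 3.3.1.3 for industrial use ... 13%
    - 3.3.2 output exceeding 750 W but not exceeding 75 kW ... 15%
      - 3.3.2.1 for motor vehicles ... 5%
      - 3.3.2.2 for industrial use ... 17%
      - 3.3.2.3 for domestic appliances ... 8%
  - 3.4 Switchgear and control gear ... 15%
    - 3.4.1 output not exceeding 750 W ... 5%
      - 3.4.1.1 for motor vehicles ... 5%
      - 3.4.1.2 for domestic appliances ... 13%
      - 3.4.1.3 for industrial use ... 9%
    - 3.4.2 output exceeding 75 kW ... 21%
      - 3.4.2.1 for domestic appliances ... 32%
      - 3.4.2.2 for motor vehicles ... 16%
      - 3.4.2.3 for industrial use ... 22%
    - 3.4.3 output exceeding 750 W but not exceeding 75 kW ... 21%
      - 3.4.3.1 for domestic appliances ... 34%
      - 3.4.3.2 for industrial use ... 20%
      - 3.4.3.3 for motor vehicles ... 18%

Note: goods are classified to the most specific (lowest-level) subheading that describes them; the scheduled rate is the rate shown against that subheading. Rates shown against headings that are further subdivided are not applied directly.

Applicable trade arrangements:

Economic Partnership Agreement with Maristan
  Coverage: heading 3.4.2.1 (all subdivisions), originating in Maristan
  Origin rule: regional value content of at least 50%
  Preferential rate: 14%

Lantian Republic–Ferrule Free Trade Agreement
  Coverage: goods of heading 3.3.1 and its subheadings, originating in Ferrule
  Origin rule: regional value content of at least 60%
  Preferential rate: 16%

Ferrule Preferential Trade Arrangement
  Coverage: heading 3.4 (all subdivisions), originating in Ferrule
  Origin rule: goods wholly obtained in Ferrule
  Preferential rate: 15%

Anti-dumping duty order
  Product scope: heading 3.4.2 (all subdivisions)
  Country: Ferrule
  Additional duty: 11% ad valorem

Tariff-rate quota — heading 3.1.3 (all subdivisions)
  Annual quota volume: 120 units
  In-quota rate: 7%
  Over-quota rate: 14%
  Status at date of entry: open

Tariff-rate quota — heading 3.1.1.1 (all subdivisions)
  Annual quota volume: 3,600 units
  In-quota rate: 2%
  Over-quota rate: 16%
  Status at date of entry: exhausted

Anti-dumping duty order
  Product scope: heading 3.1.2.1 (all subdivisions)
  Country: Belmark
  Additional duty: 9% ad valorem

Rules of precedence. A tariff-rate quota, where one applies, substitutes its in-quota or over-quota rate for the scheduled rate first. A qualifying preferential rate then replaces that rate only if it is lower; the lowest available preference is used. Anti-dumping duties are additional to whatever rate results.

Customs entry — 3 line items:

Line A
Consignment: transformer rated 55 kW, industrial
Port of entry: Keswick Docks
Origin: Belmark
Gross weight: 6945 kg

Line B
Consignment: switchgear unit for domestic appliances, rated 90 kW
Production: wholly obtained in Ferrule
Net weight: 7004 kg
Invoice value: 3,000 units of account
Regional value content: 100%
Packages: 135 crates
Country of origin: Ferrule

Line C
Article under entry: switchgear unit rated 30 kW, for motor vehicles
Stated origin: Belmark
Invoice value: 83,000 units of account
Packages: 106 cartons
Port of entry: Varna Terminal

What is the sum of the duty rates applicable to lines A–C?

Line A: transformer → 3.3; rated 55 kW → 3.3.2; industrial → 3.3.2.2. Scheduled 17%. No special measure applies. → 17%.
Line B: switchgear unit → 3.4; rated 90 kW → 3.4.2; for domestic appliances → 3.4.2.1. Scheduled 32%. Ferrule agreement on 3.3.1: 3.4.2.1 not covered; Ferrule agreement on 3.4: wholly obtained → 15% available; preferential 15%; anti-dumping (Ferrule, 3.4.2): +11%; total 15% + 11% = 26%. → 26%.
Line C: switchgear unit → 3.4; rated 30 kW → 3.4.3; for motor vehicles → 3.4.3.3. Scheduled 18%. No special measure applies. → 18%.
Sum: 17% + 26% + 18% = 61%.

61%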